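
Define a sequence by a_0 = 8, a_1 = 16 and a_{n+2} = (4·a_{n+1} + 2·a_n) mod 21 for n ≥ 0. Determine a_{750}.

5

Computing terms: a_0 = 8, a_1 = 16, a_2 = 17, a_3 = 16, a_4 = 14, a_5 = 4, a_6 = 2, a_7 = 16, a_8 = 5, a_9 = 10, a_{10} = 8, a_{11} = 10, a_{12} = 14, a_{13} = 13, a_{14} = 17, a_{15} = 10, a_{16} = 11, a_{17} = 1, a_{18} = 5, a_{19} = 1, a_{20} = 14, a_{21} = 16, a_{22} = 8, a_{23} = 1, a_{24} = 20, a_{25} = 19, a_{26} = 11, a_{27} = 19, a_{28} = 14, a_{29} = 10, a_{30} = 5, a_{31} = 19, a_{32} = 2, a_{33} = 4, a_{34} = 20, a_{35} = 4, a_{36} = 14, a_{37} = 1, a_{38} = 11, a_{39} = 4, a_{40} = 17, a_{41} = 13, a_{42} = 2, a_{43} = 13, a_{44} = 14, a_{45} = 19, a_{46} = 20, a_{47} = 13, a_{48} = 8, a_{49} = 16.
The sequence repeats with period 48.
(750 - 0) mod 48 = 30, so a_{750} = a_{30} = 5.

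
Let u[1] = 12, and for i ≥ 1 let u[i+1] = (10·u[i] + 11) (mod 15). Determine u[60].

Computing terms: u[1] = 12, u[2] = 11, u[3] = 1, u[4] = 6, u[5] = 11.
Since u[5] = u[2] = 11, the sequence is eventually periodic: after a pre-period of length 1 it cycles with period 3.
For i ≥ 2, u[i] depends only on (i - 2) mod 3. (60 - 2) mod 3 = 1, so u[60] = u[3] = 1.

1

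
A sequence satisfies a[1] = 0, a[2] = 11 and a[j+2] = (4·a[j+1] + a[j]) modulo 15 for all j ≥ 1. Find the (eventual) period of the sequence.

40

a[1] = 0; a[2] = 11; a[3] = 14; a[4] = 7; a[5] = 12; a[6] = 10; a[7] = 7; a[8] = 8; a[9] = 9; a[10] = 14; a[11] = 5; a[12] = 4; a[13] = 6; a[14] = 13; a[15] = 13; a[16] = 5; a[17] = 3; a[18] = 2; a[19] = 11; a[20] = 1; a[21] = 0; a[22] = 1; a[23] = 4; a[24] = 2; a[25] = 12; a[26] = 5; a[27] = 2; a[28] = 13; a[29] = 9; a[30] = 4; a[31] = 10; a[32] = 14; a[33] = 6; a[34] = 8; a[35] = 8; a[36] = 10; a[37] = 3; a[38] = 7; a[39] = 1; a[40] = 11; a[41] = 0; a[42] = 11.
Since (a[41], a[42]) = (a[1], a[2]) = (0, 11) (two consecutive terms determine the rest), the sequence is periodic with period 40.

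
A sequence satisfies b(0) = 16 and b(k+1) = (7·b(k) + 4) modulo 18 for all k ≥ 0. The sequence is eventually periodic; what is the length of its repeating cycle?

9

b(0) = 16, b(1) = 8, b(2) = 6, b(3) = 10, b(4) = 2, b(5) = 0, b(6) = 4, b(7) = 14, b(8) = 12, b(9) = 16.
The sequence repeats with period 9.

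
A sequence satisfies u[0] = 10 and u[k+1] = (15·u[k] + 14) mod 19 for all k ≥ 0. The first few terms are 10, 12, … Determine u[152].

u[0] = 10; u[1] = 12; u[2] = 4; u[3] = 17; u[4] = 3; u[5] = 2; u[6] = 6; u[7] = 9; u[8] = 16; u[9] = 7; u[10] = 5; u[11] = 13; u[12] = 0; u[13] = 14; u[14] = 15; u[15] = 11; u[16] = 8; u[17] = 1; u[18] = 10.
The sequence repeats with period 18.
(152 - 0) mod 18 = 8, so u[152] = u[8] = 16.

16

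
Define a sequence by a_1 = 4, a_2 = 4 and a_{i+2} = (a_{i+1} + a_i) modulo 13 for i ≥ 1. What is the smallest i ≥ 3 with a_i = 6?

6

Listing terms: a_1 = 4,  a_2 = 4,  a_3 = 8,  a_4 = 12,  a_5 = 7,  a_6 = 6,  a_7 = 0,  a_8 = 6,  a_9 = 6,  a_{10} = 12,  a_{11} = 5,  a_{12} = 4,  a_{13} = 9,  a_{14} = 0,  a_{15} = 9,  a_{16} = 9,  a_{17} = 5,  a_{18} = 1,  a_{19} = 6,  a_{20} = 7,  a_{21} = 0,  a_{22} = 7,  a_{23} = 7,  a_{24} = 1,  a_{25} = 8,  a_{26} = 9,  a_{27} = 4,  a_{28} = 0,  a_{29} = 4,  a_{30} = 4.
The sequence repeats with period 28.
The value 6 first appears (with i ≥ 3) at a_6.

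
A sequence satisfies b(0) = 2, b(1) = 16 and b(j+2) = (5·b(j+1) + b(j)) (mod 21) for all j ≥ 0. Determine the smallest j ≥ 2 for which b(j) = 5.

8

Computing terms: b(0) = 2,  b(1) = 16,  b(2) = 19,  b(3) = 6,  b(4) = 7,  b(5) = 20,  b(6) = 2,  b(7) = 9,  b(8) = 5,  b(9) = 13,  b(10) = 7,  b(11) = 6,  b(12) = 16,  b(13) = 2,  b(14) = 5,  b(15) = 6,  b(16) = 14,  b(17) = 13,  b(18) = 16,  b(19) = 9,  b(20) = 19,  b(21) = 20,  b(22) = 14,  b(23) = 6,  b(24) = 2,  b(25) = 16.
Since (b(24), b(25)) = (b(0), b(1)) = (2, 16) (two consecutive terms determine the rest), the sequence is periodic with period 24.
The value 5 first appears (with j ≥ 2) at b(8).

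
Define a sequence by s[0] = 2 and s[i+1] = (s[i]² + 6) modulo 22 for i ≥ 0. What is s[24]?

6

Listing terms: s[0] = 2, s[1] = 10, s[2] = 18, s[3] = 0, s[4] = 6, s[5] = 20, s[6] = 10.
Since s[6] = s[1] = 10, the sequence is eventually periodic: after a pre-period of length 1 it cycles with period 5.
For i ≥ 1, s[i] depends only on (i - 1) mod 5. (24 - 1) mod 5 = 3, so s[24] = s[4] = 6.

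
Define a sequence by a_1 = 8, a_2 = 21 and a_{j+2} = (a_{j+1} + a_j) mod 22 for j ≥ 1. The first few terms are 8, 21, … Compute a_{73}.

18

We have a_1 = 8,  a_2 = 21,  a_3 = 7,  a_4 = 6,  a_5 = 13,  a_6 = 19,  a_7 = 10,  a_8 = 7,  a_9 = 17,  a_{10} = 2,  a_{11} = 19,  a_{12} = 21,  a_{13} = 18,  a_{14} = 17,  a_{15} = 13,  a_{16} = 8,  a_{17} = 21.
The sequence repeats with period 15.
So a_{73} = a_{1 + ((73-1) mod 15)} = a_{13} = 18.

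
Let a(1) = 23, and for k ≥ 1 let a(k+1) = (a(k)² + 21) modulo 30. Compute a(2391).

1

Computing terms: a(1) = 23,  a(2) = 10,  a(3) = 1,  a(4) = 22,  a(5) = 25,  a(6) = 16,  a(7) = 7,  a(8) = 10.
Since a(8) = a(2) = 10, the sequence is eventually periodic: after a pre-period of length 1 it cycles with period 6.
For k ≥ 2, a(k) depends only on (k - 2) mod 6. (2391 - 2) mod 6 = 1, so a(2391) = a(3) = 1.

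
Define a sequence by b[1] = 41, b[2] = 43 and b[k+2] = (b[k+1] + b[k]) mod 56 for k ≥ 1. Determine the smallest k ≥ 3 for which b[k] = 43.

b[1] = 41, b[2] = 43, b[3] = 28, b[4] = 15, b[5] = 43, b[6] = 2, b[7] = 45, b[8] = 47, b[9] = 36, b[10] = 27, b[11] = 7, b[12] = 34, b[13] = 41, b[14] = 19, b[15] = 4, b[16] = 23, b[17] = 27, b[18] = 50, b[19] = 21, b[20] = 15, b[21] = 36, b[22] = 51, b[23] = 31, b[24] = 26, b[25] = 1, b[26] = 27, b[27] = 28, b[28] = 55, b[29] = 27, b[30] = 26, b[31] = 53, b[32] = 23, b[33] = 20, b[34] = 43, b[35] = 7, b[36] = 50, b[37] = 1, b[38] = 51, b[39] = 52, b[40] = 47, b[41] = 43, b[42] = 34, b[43] = 21, b[44] = 55, b[45] = 20, b[46] = 19, b[47] = 39, b[48] = 2, b[49] = 41, b[50] = 43.
The sequence repeats with period 48.
The value 43 first appears (with k ≥ 3) at b[5].

5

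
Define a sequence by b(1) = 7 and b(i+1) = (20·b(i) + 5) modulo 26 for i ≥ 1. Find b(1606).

b(1) = 7,  b(2) = 15,  b(3) = 19,  b(4) = 21,  b(5) = 9,  b(6) = 3,  b(7) = 13,  b(8) = 5,  b(9) = 1,  b(10) = 25,  b(11) = 11,  b(12) = 17,  b(13) = 7.
The sequence repeats with period 12.
(1606 - 1) mod 12 = 9, so b(1606) = b(10) = 25.

25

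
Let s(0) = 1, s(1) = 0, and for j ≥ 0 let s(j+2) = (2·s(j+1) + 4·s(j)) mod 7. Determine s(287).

s(0) = 1; s(1) = 0; s(2) = 4; s(3) = 1; s(4) = 4; s(5) = 5; s(6) = 5; s(7) = 2; s(8) = 3; s(9) = 0; s(10) = 5; s(11) = 3; s(12) = 5; s(13) = 1; s(14) = 1; s(15) = 6; s(16) = 2; s(17) = 0; s(18) = 1; s(19) = 2; s(20) = 1; s(21) = 3; s(22) = 3; s(23) = 4; s(24) = 6; s(25) = 0; s(26) = 3; s(27) = 6; s(28) = 3; s(29) = 2; s(30) = 2; s(31) = 5; s(32) = 4; s(33) = 0; s(34) = 2; s(35) = 4; s(36) = 2; s(37) = 6; s(38) = 6; s(39) = 1; s(40) = 5; s(41) = 0; s(42) = 6; s(43) = 5; s(44) = 6; s(45) = 4; s(46) = 4; s(47) = 3; s(48) = 1; s(49) = 0.
The sequence repeats with period 48.
(287 - 0) mod 48 = 47, so s(287) = s(47) = 3.

3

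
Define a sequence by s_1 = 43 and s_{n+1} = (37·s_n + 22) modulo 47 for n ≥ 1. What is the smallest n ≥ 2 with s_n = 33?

s_1 = 43; s_2 = 15; s_3 = 13; s_4 = 33; s_5 = 21; s_6 = 0; s_7 = 22; s_8 = 37; s_9 = 28; s_{10} = 24; s_{11} = 17; s_{12} = 40; s_{13} = 45; s_{14} = 42; s_{15} = 25; s_{16} = 7; s_{17} = 46; s_{18} = 32; s_{19} = 31; s_{20} = 41; s_{21} = 35; s_{22} = 1; s_{23} = 12; s_{24} = 43.
The sequence repeats with period 23.
The value 33 first appears (with n ≥ 2) at s_4.

4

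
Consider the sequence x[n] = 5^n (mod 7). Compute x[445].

x[1] = 5,  x[2] = 4,  x[3] = 6,  x[4] = 2,  x[5] = 3,  x[6] = 1,  x[7] = 5.
The sequence repeats with period 6.
So x[445] = x[1 + ((445-1) mod 6)] = x[1] = 5.

5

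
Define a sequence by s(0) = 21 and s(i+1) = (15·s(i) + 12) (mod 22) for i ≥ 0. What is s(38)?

1

Listing terms: s(0) = 21, s(1) = 19, s(2) = 11, s(3) = 1, s(4) = 5, s(5) = 21.
Since s(5) = s(0) = 21, the sequence is periodic with period 5.
(38 - 0) mod 5 = 3, so s(38) = s(3) = 1.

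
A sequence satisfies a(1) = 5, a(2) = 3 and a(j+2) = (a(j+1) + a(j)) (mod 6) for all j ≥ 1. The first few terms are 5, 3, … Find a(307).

5

Computing terms: a(1) = 5,  a(2) = 3,  a(3) = 2,  a(4) = 5,  a(5) = 1,  a(6) = 0,  a(7) = 1,  a(8) = 1,  a(9) = 2,  a(10) = 3,  a(11) = 5,  a(12) = 2,  a(13) = 1,  a(14) = 3,  a(15) = 4,  a(16) = 1,  a(17) = 5,  a(18) = 0,  a(19) = 5,  a(20) = 5,  a(21) = 4,  a(22) = 3,  a(23) = 1,  a(24) = 4,  a(25) = 5,  a(26) = 3.
Since (a(25), a(26)) = (a(1), a(2)) = (5, 3) (two consecutive terms determine the rest), the sequence is periodic with period 24.
(307 - 1) mod 24 = 18, so a(307) = a(19) = 5.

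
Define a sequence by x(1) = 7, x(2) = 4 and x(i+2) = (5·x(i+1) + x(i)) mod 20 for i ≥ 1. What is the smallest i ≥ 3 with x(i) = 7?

3

x(1) = 7,  x(2) = 4,  x(3) = 7,  x(4) = 19,  x(5) = 2,  x(6) = 9,  x(7) = 7,  x(8) = 4.
The sequence repeats with period 6.
The value 7 first appears (with i ≥ 3) at x(3).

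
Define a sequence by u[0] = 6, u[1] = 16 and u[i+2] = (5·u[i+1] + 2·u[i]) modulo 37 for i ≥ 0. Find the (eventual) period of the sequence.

36

Listing terms: u[0] = 6; u[1] = 16; u[2] = 18; u[3] = 11; u[4] = 17; u[5] = 33; u[6] = 14; u[7] = 25; u[8] = 5; u[9] = 1; u[10] = 15; u[11] = 3; u[12] = 8; u[13] = 9; u[14] = 24; u[15] = 27; u[16] = 35; u[17] = 7; u[18] = 31; u[19] = 21; u[20] = 19; u[21] = 26; u[22] = 20; u[23] = 4; u[24] = 23; u[25] = 12; u[26] = 32; u[27] = 36; u[28] = 22; u[29] = 34; u[30] = 29; u[31] = 28; u[32] = 13; u[33] = 10; u[34] = 2; u[35] = 30; u[36] = 6; u[37] = 16.
Since (u[36], u[37]) = (u[0], u[1]) = (6, 16) (two consecutive terms determine the rest), the sequence is periodic with period 36.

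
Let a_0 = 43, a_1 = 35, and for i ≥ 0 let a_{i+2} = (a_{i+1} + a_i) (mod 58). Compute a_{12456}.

We have a_0 = 43, a_1 = 35, a_2 = 20, a_3 = 55, a_4 = 17, a_5 = 14, a_6 = 31, a_7 = 45, a_8 = 18, a_9 = 5, a_{10} = 23, a_{11} = 28, a_{12} = 51, a_{13} = 21, a_{14} = 14, a_{15} = 35, a_{16} = 49, a_{17} = 26, a_{18} = 17, a_{19} = 43, a_{20} = 2, a_{21} = 45, a_{22} = 47, a_{23} = 34, a_{24} = 23, a_{25} = 57, a_{26} = 22, a_{27} = 21, a_{28} = 43, a_{29} = 6, a_{30} = 49, a_{31} = 55, a_{32} = 46, a_{33} = 43, a_{34} = 31, a_{35} = 16, a_{36} = 47, a_{37} = 5, a_{38} = 52, a_{39} = 57, a_{40} = 51, a_{41} = 50, a_{42} = 43, a_{43} = 35.
Since (a_{42}, a_{43}) = (a_0, a_1) = (43, 35) (two consecutive terms determine the rest), the sequence is periodic with period 42.
So a_{12456} = a_{0 + ((12456-0) mod 42)} = a_{24} = 23.

23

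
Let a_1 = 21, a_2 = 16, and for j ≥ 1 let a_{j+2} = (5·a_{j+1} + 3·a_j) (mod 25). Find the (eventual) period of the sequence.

40

We have a_1 = 21,  a_2 = 16,  a_3 = 18,  a_4 = 13,  a_5 = 19,  a_6 = 9,  a_7 = 2,  a_8 = 12,  a_9 = 16,  a_{10} = 16,  a_{11} = 3,  a_{12} = 13,  a_{13} = 24,  a_{14} = 9,  a_{15} = 17,  a_{16} = 12,  a_{17} = 11,  a_{18} = 16,  a_{19} = 13,  a_{20} = 13,  a_{21} = 4,  a_{22} = 9,  a_{23} = 7,  a_{24} = 12,  a_{25} = 6,  a_{26} = 16,  a_{27} = 23,  a_{28} = 13,  a_{29} = 9,  a_{30} = 9,  a_{31} = 22,  a_{32} = 12,  a_{33} = 1,  a_{34} = 16,  a_{35} = 8,  a_{36} = 13,  a_{37} = 14,  a_{38} = 9,  a_{39} = 12,  a_{40} = 12,  a_{41} = 21,  a_{42} = 16.
The sequence repeats with period 40.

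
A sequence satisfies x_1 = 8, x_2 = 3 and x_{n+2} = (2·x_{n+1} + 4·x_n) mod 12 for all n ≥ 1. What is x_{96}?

8

Listing terms: x_1 = 8, x_2 = 3, x_3 = 2, x_4 = 4, x_5 = 4, x_6 = 0, x_7 = 4, x_8 = 8, x_9 = 8, x_{10} = 0, x_{11} = 8, x_{12} = 4, x_{13} = 4.
Since (x_{12}, x_{13}) = (x_4, x_5) = (4, 4) (two consecutive terms determine the rest), the sequence is eventually periodic: after a pre-period of length 3 it cycles with period 8.
For n ≥ 4, x_n depends only on (n - 4) mod 8. (96 - 4) mod 8 = 4, so x_{96} = x_8 = 8.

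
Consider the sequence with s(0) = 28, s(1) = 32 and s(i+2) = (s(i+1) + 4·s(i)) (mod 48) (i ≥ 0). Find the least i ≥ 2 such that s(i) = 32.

We have s(0) = 28, s(1) = 32, s(2) = 0, s(3) = 32, s(4) = 32, s(5) = 16, s(6) = 0, s(7) = 16, s(8) = 16, s(9) = 32, s(10) = 0.
Since (s(9), s(10)) = (s(1), s(2)) = (32, 0) (two consecutive terms determine the rest), the sequence is eventually periodic: after a pre-period of length 1 it cycles with period 8.
The value 32 first appears (with i ≥ 2) at s(3).

3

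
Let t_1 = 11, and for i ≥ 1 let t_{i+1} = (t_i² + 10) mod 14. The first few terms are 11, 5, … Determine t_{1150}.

3

t_1 = 11; t_2 = 5; t_3 = 7; t_4 = 3; t_5 = 5.
Since t_5 = t_2 = 5, the sequence is eventually periodic: after a pre-period of length 1 it cycles with period 3.
For i ≥ 2, t_i depends only on (i - 2) mod 3. (1150 - 2) mod 3 = 2, so t_{1150} = t_4 = 3.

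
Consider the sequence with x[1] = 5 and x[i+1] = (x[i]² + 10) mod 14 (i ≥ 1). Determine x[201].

3

x[1] = 5, x[2] = 7, x[3] = 3, x[4] = 5.
The sequence repeats with period 3.
(201 - 1) mod 3 = 2, so x[201] = x[3] = 3.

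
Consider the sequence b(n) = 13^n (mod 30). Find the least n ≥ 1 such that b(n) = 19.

b(0) = 1, b(1) = 13, b(2) = 19, b(3) = 7, b(4) = 1.
The sequence repeats with period 4.
The value 19 first appears (with n ≥ 1) at b(2).

2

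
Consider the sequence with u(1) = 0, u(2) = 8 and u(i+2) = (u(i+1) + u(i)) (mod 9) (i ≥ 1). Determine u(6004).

7

Listing terms: u(1) = 0, u(2) = 8, u(3) = 8, u(4) = 7, u(5) = 6, u(6) = 4, u(7) = 1, u(8) = 5, u(9) = 6, u(10) = 2, u(11) = 8, u(12) = 1, u(13) = 0, u(14) = 1, u(15) = 1, u(16) = 2, u(17) = 3, u(18) = 5, u(19) = 8, u(20) = 4, u(21) = 3, u(22) = 7, u(23) = 1, u(24) = 8, u(25) = 0, u(26) = 8.
The sequence repeats with period 24.
(6004 - 1) mod 24 = 3, so u(6004) = u(4) = 7.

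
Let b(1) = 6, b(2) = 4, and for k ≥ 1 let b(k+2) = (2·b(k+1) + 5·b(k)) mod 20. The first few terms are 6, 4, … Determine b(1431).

18

We have b(1) = 6; b(2) = 4; b(3) = 18; b(4) = 16; b(5) = 2; b(6) = 4; b(7) = 18.
Since (b(6), b(7)) = (b(2), b(3)) = (4, 18) (two consecutive terms determine the rest), the sequence is eventually periodic: after a pre-period of length 1 it cycles with period 4.
For k ≥ 2, b(k) depends only on (k - 2) mod 4. (1431 - 2) mod 4 = 1, so b(1431) = b(3) = 18.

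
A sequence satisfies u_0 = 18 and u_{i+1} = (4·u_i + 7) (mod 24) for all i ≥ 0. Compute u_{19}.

19

We have u_0 = 18; u_1 = 7; u_2 = 11; u_3 = 3; u_4 = 19; u_5 = 11.
Since u_5 = u_2 = 11, the sequence is eventually periodic: after a pre-period of length 2 it cycles with period 3.
For i ≥ 2, u_i depends only on (i - 2) mod 3. (19 - 2) mod 3 = 2, so u_{19} = u_4 = 19.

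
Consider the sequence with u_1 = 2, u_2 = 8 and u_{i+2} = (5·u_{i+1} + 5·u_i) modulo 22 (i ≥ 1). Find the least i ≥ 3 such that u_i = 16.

7

Computing terms: u_1 = 2; u_2 = 8; u_3 = 6; u_4 = 4; u_5 = 6; u_6 = 6; u_7 = 16; u_8 = 0; u_9 = 14; u_{10} = 4; u_{11} = 2; u_{12} = 8.
Since (u_{11}, u_{12}) = (u_1, u_2) = (2, 8) (two consecutive terms determine the rest), the sequence is periodic with period 10.
The value 16 first appears (with i ≥ 3) at u_7.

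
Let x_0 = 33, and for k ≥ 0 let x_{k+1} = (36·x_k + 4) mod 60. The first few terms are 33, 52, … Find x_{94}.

4

We have x_0 = 33, x_1 = 52, x_2 = 16, x_3 = 40, x_4 = 4, x_5 = 28, x_6 = 52.
Since x_6 = x_1 = 52, the sequence is eventually periodic: after a pre-period of length 1 it cycles with period 5.
For k ≥ 1, x_k depends only on (k - 1) mod 5. (94 - 1) mod 5 = 3, so x_{94} = x_4 = 4.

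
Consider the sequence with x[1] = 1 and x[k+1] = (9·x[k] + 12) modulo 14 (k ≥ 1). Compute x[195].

We have x[1] = 1, x[2] = 7, x[3] = 5, x[4] = 1.
The sequence repeats with period 3.
So x[195] = x[1 + ((195-1) mod 3)] = x[3] = 5.

5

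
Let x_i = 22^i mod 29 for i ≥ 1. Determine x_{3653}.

Computing terms: x_1 = 22, x_2 = 20, x_3 = 5, x_4 = 23, x_5 = 13, x_6 = 25, x_7 = 28, x_8 = 7, x_9 = 9, x_{10} = 24, x_{11} = 6, x_{12} = 16, x_{13} = 4, x_{14} = 1, x_{15} = 22.
Since x_{15} = x_1 = 22, the sequence is periodic with period 14.
(3653 - 1) mod 14 = 12, so x_{3653} = x_{13} = 4.

4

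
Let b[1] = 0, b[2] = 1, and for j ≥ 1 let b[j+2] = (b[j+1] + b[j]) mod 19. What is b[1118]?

Computing terms: b[1] = 0,  b[2] = 1,  b[3] = 1,  b[4] = 2,  b[5] = 3,  b[6] = 5,  b[7] = 8,  b[8] = 13,  b[9] = 2,  b[10] = 15,  b[11] = 17,  b[12] = 13,  b[13] = 11,  b[14] = 5,  b[15] = 16,  b[16] = 2,  b[17] = 18,  b[18] = 1,  b[19] = 0,  b[20] = 1.
Since (b[19], b[20]) = (b[1], b[2]) = (0, 1) (two consecutive terms determine the rest), the sequence is periodic with period 18.
(1118 - 1) mod 18 = 1, so b[1118] = b[2] = 1.

1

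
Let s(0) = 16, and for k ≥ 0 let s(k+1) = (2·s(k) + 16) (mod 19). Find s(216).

16

We have s(0) = 16; s(1) = 10; s(2) = 17; s(3) = 12; s(4) = 2; s(5) = 1; s(6) = 18; s(7) = 14; s(8) = 6; s(9) = 9; s(10) = 15; s(11) = 8; s(12) = 13; s(13) = 4; s(14) = 5; s(15) = 7; s(16) = 11; s(17) = 0; s(18) = 16.
Since s(18) = s(0) = 16, the sequence is periodic with period 18.
(216 - 0) mod 18 = 0, so s(216) = s(0) = 16.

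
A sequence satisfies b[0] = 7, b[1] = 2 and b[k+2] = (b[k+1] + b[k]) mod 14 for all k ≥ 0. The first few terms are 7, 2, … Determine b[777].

Computing terms: b[0] = 7,  b[1] = 2,  b[2] = 9,  b[3] = 11,  b[4] = 6,  b[5] = 3,  b[6] = 9,  b[7] = 12,  b[8] = 7,  b[9] = 5,  b[10] = 12,  b[11] = 3,  b[12] = 1,  b[13] = 4,  b[14] = 5,  b[15] = 9,  b[16] = 0,  b[17] = 9,  b[18] = 9,  b[19] = 4,  b[20] = 13,  b[21] = 3,  b[22] = 2,  b[23] = 5,  b[24] = 7,  b[25] = 12,  b[26] = 5,  b[27] = 3,  b[28] = 8,  b[29] = 11,  b[30] = 5,  b[31] = 2,  b[32] = 7,  b[33] = 9,  b[34] = 2,  b[35] = 11,  b[36] = 13,  b[37] = 10,  b[38] = 9,  b[39] = 5,  b[40] = 0,  b[41] = 5,  b[42] = 5,  b[43] = 10,  b[44] = 1,  b[45] = 11,  b[46] = 12,  b[47] = 9,  b[48] = 7,  b[49] = 2.
Since (b[48], b[49]) = (b[0], b[1]) = (7, 2) (two consecutive terms determine the rest), the sequence is periodic with period 48.
(777 - 0) mod 48 = 9, so b[777] = b[9] = 5.

5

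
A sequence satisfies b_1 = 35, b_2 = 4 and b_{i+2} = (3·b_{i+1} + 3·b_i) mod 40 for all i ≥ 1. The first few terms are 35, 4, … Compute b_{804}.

Computing terms: b_1 = 35; b_2 = 4; b_3 = 37; b_4 = 3; b_5 = 0; b_6 = 9; b_7 = 27; b_8 = 28; b_9 = 5; b_{10} = 19; b_{11} = 32; b_{12} = 33; b_{13} = 35; b_{14} = 4.
The sequence repeats with period 12.
So b_{804} = b_{1 + ((804-1) mod 12)} = b_{12} = 33.

33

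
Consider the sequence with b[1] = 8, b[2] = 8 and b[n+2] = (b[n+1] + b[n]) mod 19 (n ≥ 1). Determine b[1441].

8

We have b[1] = 8; b[2] = 8; b[3] = 16; b[4] = 5; b[5] = 2; b[6] = 7; b[7] = 9; b[8] = 16; b[9] = 6; b[10] = 3; b[11] = 9; b[12] = 12; b[13] = 2; b[14] = 14; b[15] = 16; b[16] = 11; b[17] = 8; b[18] = 0; b[19] = 8; b[20] = 8.
Since (b[19], b[20]) = (b[1], b[2]) = (8, 8) (two consecutive terms determine the rest), the sequence is periodic with period 18.
(1441 - 1) mod 18 = 0, so b[1441] = b[1] = 8.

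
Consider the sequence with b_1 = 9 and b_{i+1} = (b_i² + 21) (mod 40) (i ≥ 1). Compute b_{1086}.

We have b_1 = 9, b_2 = 22, b_3 = 25, b_4 = 6, b_5 = 17, b_6 = 30, b_7 = 1, b_8 = 22.
Since b_8 = b_2 = 22, the sequence is eventually periodic: after a pre-period of length 1 it cycles with period 6.
For i ≥ 2, b_i depends only on (i - 2) mod 6. (1086 - 2) mod 6 = 4, so b_{1086} = b_6 = 30.

30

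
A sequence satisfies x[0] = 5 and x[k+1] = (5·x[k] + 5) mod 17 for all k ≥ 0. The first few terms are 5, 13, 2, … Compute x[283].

8

x[0] = 5; x[1] = 13; x[2] = 2; x[3] = 15; x[4] = 12; x[5] = 14; x[6] = 7; x[7] = 6; x[8] = 1; x[9] = 10; x[10] = 4; x[11] = 8; x[12] = 11; x[13] = 9; x[14] = 16; x[15] = 0; x[16] = 5.
Since x[16] = x[0] = 5, the sequence is periodic with period 16.
So x[283] = x[0 + ((283-0) mod 16)] = x[11] = 8.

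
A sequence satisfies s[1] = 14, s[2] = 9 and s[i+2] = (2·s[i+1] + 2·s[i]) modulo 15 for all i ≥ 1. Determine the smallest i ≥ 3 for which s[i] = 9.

23

Computing terms: s[1] = 14,  s[2] = 9,  s[3] = 1,  s[4] = 5,  s[5] = 12,  s[6] = 4,  s[7] = 2,  s[8] = 12,  s[9] = 13,  s[10] = 5,  s[11] = 6,  s[12] = 7,  s[13] = 11,  s[14] = 6,  s[15] = 4,  s[16] = 5,  s[17] = 3,  s[18] = 1,  s[19] = 8,  s[20] = 3,  s[21] = 7,  s[22] = 5,  s[23] = 9,  s[24] = 13,  s[25] = 14,  s[26] = 9.
Since (s[25], s[26]) = (s[1], s[2]) = (14, 9) (two consecutive terms determine the rest), the sequence is periodic with period 24.
The value 9 first appears (with i ≥ 3) at s[23].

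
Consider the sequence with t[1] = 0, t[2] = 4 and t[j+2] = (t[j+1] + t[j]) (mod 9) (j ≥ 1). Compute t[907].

4

Computing terms: t[1] = 0; t[2] = 4; t[3] = 4; t[4] = 8; t[5] = 3; t[6] = 2; t[7] = 5; t[8] = 7; t[9] = 3; t[10] = 1; t[11] = 4; t[12] = 5; t[13] = 0; t[14] = 5; t[15] = 5; t[16] = 1; t[17] = 6; t[18] = 7; t[19] = 4; t[20] = 2; t[21] = 6; t[22] = 8; t[23] = 5; t[24] = 4; t[25] = 0; t[26] = 4.
The sequence repeats with period 24.
So t[907] = t[1 + ((907-1) mod 24)] = t[19] = 4.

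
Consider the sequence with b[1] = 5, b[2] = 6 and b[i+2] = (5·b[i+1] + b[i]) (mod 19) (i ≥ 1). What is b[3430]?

Listing terms: b[1] = 5; b[2] = 6; b[3] = 16; b[4] = 10; b[5] = 9; b[6] = 17; b[7] = 18; b[8] = 12; b[9] = 2; b[10] = 3; b[11] = 17; b[12] = 12; b[13] = 1; b[14] = 17; b[15] = 10; b[16] = 10; b[17] = 3; b[18] = 6; b[19] = 14; b[20] = 0; b[21] = 14; b[22] = 13; b[23] = 3; b[24] = 9; b[25] = 10; b[26] = 2; b[27] = 1; b[28] = 7; b[29] = 17; b[30] = 16; b[31] = 2; b[32] = 7; b[33] = 18; b[34] = 2; b[35] = 9; b[36] = 9; b[37] = 16; b[38] = 13; b[39] = 5; b[40] = 0; b[41] = 5; b[42] = 6.
Since (b[41], b[42]) = (b[1], b[2]) = (5, 6) (two consecutive terms determine the rest), the sequence is periodic with period 40.
So b[3430] = b[1 + ((3430-1) mod 40)] = b[30] = 16.

16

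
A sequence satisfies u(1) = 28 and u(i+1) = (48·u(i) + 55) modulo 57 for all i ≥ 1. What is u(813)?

Listing terms: u(1) = 28,  u(2) = 31,  u(3) = 4,  u(4) = 19,  u(5) = 55,  u(6) = 16,  u(7) = 25,  u(8) = 1,  u(9) = 46,  u(10) = 40,  u(11) = 37,  u(12) = 7,  u(13) = 49,  u(14) = 13,  u(15) = 52,  u(16) = 43,  u(17) = 10,  u(18) = 22,  u(19) = 28.
Since u(19) = u(1) = 28, the sequence is periodic with period 18.
(813 - 1) mod 18 = 2, so u(813) = u(3) = 4.

4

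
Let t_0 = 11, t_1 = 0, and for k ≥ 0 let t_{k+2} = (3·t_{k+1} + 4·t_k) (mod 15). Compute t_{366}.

Listing terms: t_0 = 11; t_1 = 0; t_2 = 14; t_3 = 12; t_4 = 2; t_5 = 9; t_6 = 5; t_7 = 6; t_8 = 8; t_9 = 3; t_{10} = 11; t_{11} = 0.
The sequence repeats with period 10.
(366 - 0) mod 10 = 6, so t_{366} = t_6 = 5.

5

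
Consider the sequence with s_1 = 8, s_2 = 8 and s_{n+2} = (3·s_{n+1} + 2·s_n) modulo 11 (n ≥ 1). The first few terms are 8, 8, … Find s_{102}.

5

We have s_1 = 8,  s_2 = 8,  s_3 = 7,  s_4 = 4,  s_5 = 4,  s_6 = 9,  s_7 = 2,  s_8 = 2,  s_9 = 10,  s_{10} = 1,  s_{11} = 1,  s_{12} = 5,  s_{13} = 6,  s_{14} = 6,  s_{15} = 8,  s_{16} = 3,  s_{17} = 3,  s_{18} = 4,  s_{19} = 7,  s_{20} = 7,  s_{21} = 2,  s_{22} = 9,  s_{23} = 9,  s_{24} = 1,  s_{25} = 10,  s_{26} = 10,  s_{27} = 6,  s_{28} = 5,  s_{29} = 5,  s_{30} = 3,  s_{31} = 8,  s_{32} = 8.
Since (s_{31}, s_{32}) = (s_1, s_2) = (8, 8) (two consecutive terms determine the rest), the sequence is periodic with period 30.
So s_{102} = s_{1 + ((102-1) mod 30)} = s_{12} = 5.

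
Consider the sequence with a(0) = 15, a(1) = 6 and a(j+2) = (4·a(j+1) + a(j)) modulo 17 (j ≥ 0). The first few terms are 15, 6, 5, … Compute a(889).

Computing terms: a(0) = 15, a(1) = 6, a(2) = 5, a(3) = 9, a(4) = 7, a(5) = 3, a(6) = 2, a(7) = 11, a(8) = 12, a(9) = 8, a(10) = 10, a(11) = 14, a(12) = 15, a(13) = 6.
Since (a(12), a(13)) = (a(0), a(1)) = (15, 6) (two consecutive terms determine the rest), the sequence is periodic with period 12.
So a(889) = a(0 + ((889-0) mod 12)) = a(1) = 6.

6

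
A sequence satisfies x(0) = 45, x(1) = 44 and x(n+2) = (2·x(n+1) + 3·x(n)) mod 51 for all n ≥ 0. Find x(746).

1

Listing terms: x(0) = 45,  x(1) = 44,  x(2) = 19,  x(3) = 17,  x(4) = 40,  x(5) = 29,  x(6) = 25,  x(7) = 35,  x(8) = 43,  x(9) = 38,  x(10) = 1,  x(11) = 14,  x(12) = 31,  x(13) = 2,  x(14) = 46,  x(15) = 47,  x(16) = 28,  x(17) = 44,  x(18) = 19.
Since (x(17), x(18)) = (x(1), x(2)) = (44, 19) (two consecutive terms determine the rest), the sequence is eventually periodic: after a pre-period of length 1 it cycles with period 16.
For n ≥ 1, x(n) depends only on (n - 1) mod 16. (746 - 1) mod 16 = 9, so x(746) = x(10) = 1.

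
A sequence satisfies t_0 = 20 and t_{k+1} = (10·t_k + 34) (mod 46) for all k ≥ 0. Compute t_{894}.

26

We have t_0 = 20; t_1 = 4; t_2 = 28; t_3 = 38; t_4 = 0; t_5 = 34; t_6 = 6; t_7 = 2; t_8 = 8; t_9 = 22; t_{10} = 24; t_{11} = 44; t_{12} = 14; t_{13} = 36; t_{14} = 26; t_{15} = 18; t_{16} = 30; t_{17} = 12; t_{18} = 16; t_{19} = 10; t_{20} = 42; t_{21} = 40; t_{22} = 20.
Since t_{22} = t_0 = 20, the sequence is periodic with period 22.
(894 - 0) mod 22 = 14, so t_{894} = t_{14} = 26.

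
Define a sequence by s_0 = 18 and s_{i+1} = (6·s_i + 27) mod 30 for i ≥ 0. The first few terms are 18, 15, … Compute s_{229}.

21

s_0 = 18; s_1 = 15; s_2 = 27; s_3 = 9; s_4 = 21; s_5 = 3; s_6 = 15.
Since s_6 = s_1 = 15, the sequence is eventually periodic: after a pre-period of length 1 it cycles with period 5.
For i ≥ 1, s_i depends only on (i - 1) mod 5. (229 - 1) mod 5 = 3, so s_{229} = s_4 = 21.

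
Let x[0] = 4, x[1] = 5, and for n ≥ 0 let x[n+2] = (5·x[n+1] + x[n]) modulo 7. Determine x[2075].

6

x[0] = 4, x[1] = 5, x[2] = 1, x[3] = 3, x[4] = 2, x[5] = 6, x[6] = 4, x[7] = 5.
The sequence repeats with period 6.
So x[2075] = x[0 + ((2075-0) mod 6)] = x[5] = 6.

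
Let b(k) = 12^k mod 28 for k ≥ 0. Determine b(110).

Listing terms: b(0) = 1, b(1) = 12, b(2) = 4, b(3) = 20, b(4) = 16, b(5) = 24, b(6) = 8, b(7) = 12.
Since b(7) = b(1) = 12, the sequence is eventually periodic: after a pre-period of length 1 it cycles with period 6.
For k ≥ 1, b(k) depends only on (k - 1) mod 6. (110 - 1) mod 6 = 1, so b(110) = b(2) = 4.

4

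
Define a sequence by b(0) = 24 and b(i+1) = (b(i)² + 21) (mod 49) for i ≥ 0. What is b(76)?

We have b(0) = 24,  b(1) = 9,  b(2) = 4,  b(3) = 37,  b(4) = 18,  b(5) = 2,  b(6) = 25,  b(7) = 9.
Since b(7) = b(1) = 9, the sequence is eventually periodic: after a pre-period of length 1 it cycles with period 6.
For i ≥ 1, b(i) depends only on (i - 1) mod 6. (76 - 1) mod 6 = 3, so b(76) = b(4) = 18.

18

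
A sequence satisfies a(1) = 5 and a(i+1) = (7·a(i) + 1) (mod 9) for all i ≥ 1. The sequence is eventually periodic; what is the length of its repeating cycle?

9

a(1) = 5; a(2) = 0; a(3) = 1; a(4) = 8; a(5) = 3; a(6) = 4; a(7) = 2; a(8) = 6; a(9) = 7; a(10) = 5.
Since a(10) = a(1) = 5, the sequence is periodic with period 9.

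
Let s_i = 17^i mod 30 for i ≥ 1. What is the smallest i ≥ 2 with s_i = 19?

2

Computing terms: s_1 = 17; s_2 = 19; s_3 = 23; s_4 = 1; s_5 = 17.
The sequence repeats with period 4.
The value 19 first appears (with i ≥ 2) at s_2.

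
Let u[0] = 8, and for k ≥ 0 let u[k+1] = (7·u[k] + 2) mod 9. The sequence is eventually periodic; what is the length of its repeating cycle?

9

Computing terms: u[0] = 8,  u[1] = 4,  u[2] = 3,  u[3] = 5,  u[4] = 1,  u[5] = 0,  u[6] = 2,  u[7] = 7,  u[8] = 6,  u[9] = 8.
The sequence repeats with period 9.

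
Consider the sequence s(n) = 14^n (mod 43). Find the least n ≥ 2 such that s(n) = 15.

16

Computing terms: s(1) = 14; s(2) = 24; s(3) = 35; s(4) = 17; s(5) = 23; s(6) = 21; s(7) = 36; s(8) = 31; s(9) = 4; s(10) = 13; s(11) = 10; s(12) = 11; s(13) = 25; s(14) = 6; s(15) = 41; s(16) = 15; s(17) = 38; s(18) = 16; s(19) = 9; s(20) = 40; s(21) = 1; s(22) = 14.
The sequence repeats with period 21.
The value 15 first appears (with n ≥ 2) at s(16).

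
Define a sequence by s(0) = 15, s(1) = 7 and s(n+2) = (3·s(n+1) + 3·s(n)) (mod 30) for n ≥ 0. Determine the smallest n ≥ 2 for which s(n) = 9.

Listing terms: s(0) = 15; s(1) = 7; s(2) = 6; s(3) = 9; s(4) = 15; s(5) = 12; s(6) = 21; s(7) = 9; s(8) = 0; s(9) = 27; s(10) = 21; s(11) = 24; s(12) = 15; s(13) = 27; s(14) = 6; s(15) = 9.
Since (s(14), s(15)) = (s(2), s(3)) = (6, 9) (two consecutive terms determine the rest), the sequence is eventually periodic: after a pre-period of length 2 it cycles with period 12.
The value 9 first appears (with n ≥ 2) at s(3).

3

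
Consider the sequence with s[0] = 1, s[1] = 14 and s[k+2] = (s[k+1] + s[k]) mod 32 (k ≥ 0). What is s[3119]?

13

We have s[0] = 1; s[1] = 14; s[2] = 15; s[3] = 29; s[4] = 12; s[5] = 9; s[6] = 21; s[7] = 30; s[8] = 19; s[9] = 17; s[10] = 4; s[11] = 21; s[12] = 25; s[13] = 14; s[14] = 7; s[15] = 21; s[16] = 28; s[17] = 17; s[18] = 13; s[19] = 30; s[20] = 11; s[21] = 9; s[22] = 20; s[23] = 29; s[24] = 17; s[25] = 14; s[26] = 31; s[27] = 13; s[28] = 12; s[29] = 25; s[30] = 5; s[31] = 30; s[32] = 3; s[33] = 1; s[34] = 4; s[35] = 5; s[36] = 9; s[37] = 14; s[38] = 23; s[39] = 5; s[40] = 28; s[41] = 1; s[42] = 29; s[43] = 30; s[44] = 27; s[45] = 25; s[46] = 20; s[47] = 13; s[48] = 1; s[49] = 14.
The sequence repeats with period 48.
(3119 - 0) mod 48 = 47, so s[3119] = s[47] = 13.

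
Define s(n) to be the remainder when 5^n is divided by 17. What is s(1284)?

Listing terms: s(1) = 5,  s(2) = 8,  s(3) = 6,  s(4) = 13,  s(5) = 14,  s(6) = 2,  s(7) = 10,  s(8) = 16,  s(9) = 12,  s(10) = 9,  s(11) = 11,  s(12) = 4,  s(13) = 3,  s(14) = 15,  s(15) = 7,  s(16) = 1,  s(17) = 5.
Since s(17) = s(1) = 5, the sequence is periodic with period 16.
So s(1284) = s(1 + ((1284-1) mod 16)) = s(4) = 13.

13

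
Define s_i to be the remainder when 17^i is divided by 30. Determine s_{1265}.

We have s_1 = 17,  s_2 = 19,  s_3 = 23,  s_4 = 1,  s_5 = 17.
Since s_5 = s_1 = 17, the sequence is periodic with period 4.
(1265 - 1) mod 4 = 0, so s_{1265} = s_1 = 17.

17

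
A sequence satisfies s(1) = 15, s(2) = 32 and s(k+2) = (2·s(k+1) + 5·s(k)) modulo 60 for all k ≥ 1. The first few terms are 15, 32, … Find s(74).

32

Listing terms: s(1) = 15, s(2) = 32, s(3) = 19, s(4) = 18, s(5) = 11, s(6) = 52, s(7) = 39, s(8) = 38, s(9) = 31, s(10) = 12, s(11) = 59, s(12) = 58, s(13) = 51, s(14) = 32, s(15) = 19.
Since (s(14), s(15)) = (s(2), s(3)) = (32, 19) (two consecutive terms determine the rest), the sequence is eventually periodic: after a pre-period of length 1 it cycles with period 12.
For k ≥ 2, s(k) depends only on (k - 2) mod 12. (74 - 2) mod 12 = 0, so s(74) = s(2) = 32.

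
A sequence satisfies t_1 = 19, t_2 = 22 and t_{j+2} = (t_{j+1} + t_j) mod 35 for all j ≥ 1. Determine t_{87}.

Computing terms: t_1 = 19; t_2 = 22; t_3 = 6; t_4 = 28; t_5 = 34; t_6 = 27; t_7 = 26; t_8 = 18; t_9 = 9; t_{10} = 27; t_{11} = 1; t_{12} = 28; t_{13} = 29; t_{14} = 22; t_{15} = 16; t_{16} = 3; t_{17} = 19; t_{18} = 22.
The sequence repeats with period 16.
So t_{87} = t_{1 + ((87-1) mod 16)} = t_7 = 26.

26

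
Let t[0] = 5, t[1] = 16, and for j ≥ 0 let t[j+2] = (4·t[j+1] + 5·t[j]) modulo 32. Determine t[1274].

9

We have t[0] = 5, t[1] = 16, t[2] = 25, t[3] = 20, t[4] = 13, t[5] = 24, t[6] = 1, t[7] = 28, t[8] = 21, t[9] = 0, t[10] = 9, t[11] = 4, t[12] = 29, t[13] = 8, t[14] = 17, t[15] = 12, t[16] = 5, t[17] = 16.
The sequence repeats with period 16.
(1274 - 0) mod 16 = 10, so t[1274] = t[10] = 9.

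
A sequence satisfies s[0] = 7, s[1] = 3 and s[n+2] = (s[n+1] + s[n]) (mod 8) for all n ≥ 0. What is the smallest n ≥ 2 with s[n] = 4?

5

Listing terms: s[0] = 7,  s[1] = 3,  s[2] = 2,  s[3] = 5,  s[4] = 7,  s[5] = 4,  s[6] = 3,  s[7] = 7,  s[8] = 2,  s[9] = 1,  s[10] = 3,  s[11] = 4,  s[12] = 7,  s[13] = 3.
The sequence repeats with period 12.
The value 4 first appears (with n ≥ 2) at s[5].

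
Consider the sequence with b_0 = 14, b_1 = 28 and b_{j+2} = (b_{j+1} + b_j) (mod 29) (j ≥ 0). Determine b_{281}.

We have b_0 = 14, b_1 = 28, b_2 = 13, b_3 = 12, b_4 = 25, b_5 = 8, b_6 = 4, b_7 = 12, b_8 = 16, b_9 = 28, b_{10} = 15, b_{11} = 14, b_{12} = 0, b_{13} = 14, b_{14} = 14, b_{15} = 28.
Since (b_{14}, b_{15}) = (b_0, b_1) = (14, 28) (two consecutive terms determine the rest), the sequence is periodic with period 14.
(281 - 0) mod 14 = 1, so b_{281} = b_1 = 28.

28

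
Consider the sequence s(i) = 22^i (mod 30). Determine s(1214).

We have s(1) = 22; s(2) = 4; s(3) = 28; s(4) = 16; s(5) = 22.
Since s(5) = s(1) = 22, the sequence is periodic with period 4.
So s(1214) = s(1 + ((1214-1) mod 4)) = s(2) = 4.

4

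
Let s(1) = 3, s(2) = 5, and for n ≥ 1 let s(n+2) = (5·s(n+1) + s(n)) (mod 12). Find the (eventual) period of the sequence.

24

Listing terms: s(1) = 3,  s(2) = 5,  s(3) = 4,  s(4) = 1,  s(5) = 9,  s(6) = 10,  s(7) = 11,  s(8) = 5,  s(9) = 0,  s(10) = 5,  s(11) = 1,  s(12) = 10,  s(13) = 3,  s(14) = 1,  s(15) = 8,  s(16) = 5,  s(17) = 9,  s(18) = 2,  s(19) = 7,  s(20) = 1,  s(21) = 0,  s(22) = 1,  s(23) = 5,  s(24) = 2,  s(25) = 3,  s(26) = 5.
Since (s(25), s(26)) = (s(1), s(2)) = (3, 5) (two consecutive terms determine the rest), the sequence is periodic with period 24.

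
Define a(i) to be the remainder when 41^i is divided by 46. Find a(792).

Computing terms: a(1) = 41; a(2) = 25; a(3) = 13; a(4) = 27; a(5) = 3; a(6) = 31; a(7) = 29; a(8) = 39; a(9) = 35; a(10) = 9; a(11) = 1; a(12) = 41.
The sequence repeats with period 11.
So a(792) = a(1 + ((792-1) mod 11)) = a(11) = 1.

1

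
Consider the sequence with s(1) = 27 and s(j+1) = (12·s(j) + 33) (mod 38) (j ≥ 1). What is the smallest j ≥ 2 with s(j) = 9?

6

We have s(1) = 27,  s(2) = 15,  s(3) = 23,  s(4) = 5,  s(5) = 17,  s(6) = 9,  s(7) = 27.
The sequence repeats with period 6.
The value 9 first appears (with j ≥ 2) at s(6).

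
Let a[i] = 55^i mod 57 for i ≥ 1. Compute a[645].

a[1] = 55, a[2] = 4, a[3] = 49, a[4] = 16, a[5] = 25, a[6] = 7, a[7] = 43, a[8] = 28, a[9] = 1, a[10] = 55.
The sequence repeats with period 9.
(645 - 1) mod 9 = 5, so a[645] = a[6] = 7.

7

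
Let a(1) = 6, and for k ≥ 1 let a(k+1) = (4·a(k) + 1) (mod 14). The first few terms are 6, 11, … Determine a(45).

3

Listing terms: a(1) = 6; a(2) = 11; a(3) = 3; a(4) = 13; a(5) = 11.
Since a(5) = a(2) = 11, the sequence is eventually periodic: after a pre-period of length 1 it cycles with period 3.
For k ≥ 2, a(k) depends only on (k - 2) mod 3. (45 - 2) mod 3 = 1, so a(45) = a(3) = 3.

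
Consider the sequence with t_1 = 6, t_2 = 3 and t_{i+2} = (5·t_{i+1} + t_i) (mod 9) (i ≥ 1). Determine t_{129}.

6

Listing terms: t_1 = 6; t_2 = 3; t_3 = 3; t_4 = 0; t_5 = 3; t_6 = 6; t_7 = 6; t_8 = 0; t_9 = 6; t_{10} = 3.
Since (t_9, t_{10}) = (t_1, t_2) = (6, 3) (two consecutive terms determine the rest), the sequence is periodic with period 8.
(129 - 1) mod 8 = 0, so t_{129} = t_1 = 6.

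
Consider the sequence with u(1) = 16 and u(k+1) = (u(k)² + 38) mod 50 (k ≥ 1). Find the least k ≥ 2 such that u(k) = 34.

Listing terms: u(1) = 16; u(2) = 44; u(3) = 24; u(4) = 14; u(5) = 34; u(6) = 44.
Since u(6) = u(2) = 44, the sequence is eventually periodic: after a pre-period of length 1 it cycles with period 4.
The value 34 first appears (with k ≥ 2) at u(5).

5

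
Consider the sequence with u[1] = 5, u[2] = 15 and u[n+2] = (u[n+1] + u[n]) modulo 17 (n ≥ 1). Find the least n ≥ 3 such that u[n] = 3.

3

Listing terms: u[1] = 5,  u[2] = 15,  u[3] = 3,  u[4] = 1,  u[5] = 4,  u[6] = 5,  u[7] = 9,  u[8] = 14,  u[9] = 6,  u[10] = 3,  u[11] = 9,  u[12] = 12,  u[13] = 4,  u[14] = 16,  u[15] = 3,  u[16] = 2,  u[17] = 5,  u[18] = 7,  u[19] = 12,  u[20] = 2,  u[21] = 14,  u[22] = 16,  u[23] = 13,  u[24] = 12,  u[25] = 8,  u[26] = 3,  u[27] = 11,  u[28] = 14,  u[29] = 8,  u[30] = 5,  u[31] = 13,  u[32] = 1,  u[33] = 14,  u[34] = 15,  u[35] = 12,  u[36] = 10,  u[37] = 5,  u[38] = 15.
The sequence repeats with period 36.
The value 3 first appears (with n ≥ 3) at u[3].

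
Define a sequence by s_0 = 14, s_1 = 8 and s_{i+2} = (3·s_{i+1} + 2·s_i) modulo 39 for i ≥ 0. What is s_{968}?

29

Listing terms: s_0 = 14, s_1 = 8, s_2 = 13, s_3 = 16, s_4 = 35, s_5 = 20, s_6 = 13, s_7 = 1, s_8 = 29, s_9 = 11, s_{10} = 13, s_{11} = 22, s_{12} = 14, s_{13} = 8.
Since (s_{12}, s_{13}) = (s_0, s_1) = (14, 8) (two consecutive terms determine the rest), the sequence is periodic with period 12.
(968 - 0) mod 12 = 8, so s_{968} = s_8 = 29.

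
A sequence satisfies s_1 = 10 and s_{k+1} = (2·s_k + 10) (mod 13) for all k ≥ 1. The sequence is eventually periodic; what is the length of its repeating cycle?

12

We have s_1 = 10; s_2 = 4; s_3 = 5; s_4 = 7; s_5 = 11; s_6 = 6; s_7 = 9; s_8 = 2; s_9 = 1; s_{10} = 12; s_{11} = 8; s_{12} = 0; s_{13} = 10.
The sequence repeats with period 12.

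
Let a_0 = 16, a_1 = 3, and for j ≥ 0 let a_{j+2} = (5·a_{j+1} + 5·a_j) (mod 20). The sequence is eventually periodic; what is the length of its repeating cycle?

6

Listing terms: a_0 = 16, a_1 = 3, a_2 = 15, a_3 = 10, a_4 = 5, a_5 = 15, a_6 = 0, a_7 = 15, a_8 = 15, a_9 = 10.
Since (a_8, a_9) = (a_2, a_3) = (15, 10) (two consecutive terms determine the rest), the sequence is eventually periodic: after a pre-period of length 2 it cycles with period 6.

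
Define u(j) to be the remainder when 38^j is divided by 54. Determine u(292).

34

u(0) = 1,  u(1) = 38,  u(2) = 40,  u(3) = 8,  u(4) = 34,  u(5) = 50,  u(6) = 10,  u(7) = 2,  u(8) = 22,  u(9) = 26,  u(10) = 16,  u(11) = 14,  u(12) = 46,  u(13) = 20,  u(14) = 4,  u(15) = 44,  u(16) = 52,  u(17) = 32,  u(18) = 28,  u(19) = 38.
Since u(19) = u(1) = 38, the sequence is eventually periodic: after a pre-period of length 1 it cycles with period 18.
For j ≥ 1, u(j) depends only on (j - 1) mod 18. (292 - 1) mod 18 = 3, so u(292) = u(4) = 34.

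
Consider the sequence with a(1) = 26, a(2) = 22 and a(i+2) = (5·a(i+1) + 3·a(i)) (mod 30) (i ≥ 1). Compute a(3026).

22

We have a(1) = 26; a(2) = 22; a(3) = 8; a(4) = 16; a(5) = 14; a(6) = 28; a(7) = 2; a(8) = 4; a(9) = 26; a(10) = 22.
The sequence repeats with period 8.
(3026 - 1) mod 8 = 1, so a(3026) = a(2) = 22.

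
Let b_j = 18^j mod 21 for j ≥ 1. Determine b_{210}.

We have b_1 = 18,  b_2 = 9,  b_3 = 15,  b_4 = 18.
The sequence repeats with period 3.
(210 - 1) mod 3 = 2, so b_{210} = b_3 = 15.

15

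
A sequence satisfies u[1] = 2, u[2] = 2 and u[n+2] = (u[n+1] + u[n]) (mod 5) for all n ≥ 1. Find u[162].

2

We have u[1] = 2; u[2] = 2; u[3] = 4; u[4] = 1; u[5] = 0; u[6] = 1; u[7] = 1; u[8] = 2; u[9] = 3; u[10] = 0; u[11] = 3; u[12] = 3; u[13] = 1; u[14] = 4; u[15] = 0; u[16] = 4; u[17] = 4; u[18] = 3; u[19] = 2; u[20] = 0; u[21] = 2; u[22] = 2.
The sequence repeats with period 20.
(162 - 1) mod 20 = 1, so u[162] = u[2] = 2.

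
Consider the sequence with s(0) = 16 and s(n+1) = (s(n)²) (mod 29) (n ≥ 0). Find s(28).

24

We have s(0) = 16; s(1) = 24; s(2) = 25; s(3) = 16.
The sequence repeats with period 3.
So s(28) = s(0 + ((28-0) mod 3)) = s(1) = 24.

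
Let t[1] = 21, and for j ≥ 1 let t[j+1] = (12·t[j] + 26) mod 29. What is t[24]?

t[1] = 21; t[2] = 17; t[3] = 27; t[4] = 2; t[5] = 21.
Since t[5] = t[1] = 21, the sequence is periodic with period 4.
(24 - 1) mod 4 = 3, so t[24] = t[4] = 2.

2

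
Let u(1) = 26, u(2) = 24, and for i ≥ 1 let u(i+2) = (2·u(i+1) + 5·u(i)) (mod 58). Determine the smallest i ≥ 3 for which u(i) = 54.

Computing terms: u(1) = 26,  u(2) = 24,  u(3) = 4,  u(4) = 12,  u(5) = 44,  u(6) = 32,  u(7) = 52,  u(8) = 32,  u(9) = 34,  u(10) = 54,  u(11) = 46,  u(12) = 14,  u(13) = 26,  u(14) = 6,  u(15) = 26,  u(16) = 24.
Since (u(15), u(16)) = (u(1), u(2)) = (26, 24) (two consecutive terms determine the rest), the sequence is periodic with period 14.
The value 54 first appears (with i ≥ 3) at u(10).

10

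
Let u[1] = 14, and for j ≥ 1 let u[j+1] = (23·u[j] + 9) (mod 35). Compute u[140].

Listing terms: u[1] = 14; u[2] = 16; u[3] = 27; u[4] = 0; u[5] = 9; u[6] = 6; u[7] = 7; u[8] = 30; u[9] = 34; u[10] = 21; u[11] = 2; u[12] = 20; u[13] = 14.
Since u[13] = u[1] = 14, the sequence is periodic with period 12.
So u[140] = u[1 + ((140-1) mod 12)] = u[8] = 30.

30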